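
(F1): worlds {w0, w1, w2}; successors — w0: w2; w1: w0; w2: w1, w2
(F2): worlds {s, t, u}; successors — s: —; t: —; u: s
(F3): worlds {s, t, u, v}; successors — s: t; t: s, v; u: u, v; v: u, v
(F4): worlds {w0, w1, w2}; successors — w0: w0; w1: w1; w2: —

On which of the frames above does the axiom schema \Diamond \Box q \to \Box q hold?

Frame correspondent (Sahlqvist): \forall x \forall y \forall z (Rxy \wedge Rxz \to Ryz) — i.e. the Euclidean property.
(F1): fails — Rw1w0 and Rw1w0 but not Rw0w0.
(F2): fails — Rus and Rus but not Rss.
(F3): fails — Rst and Rst but not Rtt.
(F4): satisfies the condition.
Valid on: (F4).

(F4)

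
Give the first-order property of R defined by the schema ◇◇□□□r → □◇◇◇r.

This is a Sahlqvist (Geach-type) schema ◇^2□^3r → □^1◇^3r.
Minimal-valuation argument: fix x; take any y with xR^2y and any z with xR^1z. Set V(r) to the set of worlds R-reachable from y in exactly 3 steps. Then □^3r holds at y, so the antecedent holds at x; validity forces ◇^3r at z, giving a w with zR^3w and yR^3w.
First-order correspondent: ∀x ∀y ∀z ((xR²y ∧ xRz) → ∃w (yR³w ∧ zR³w)).

∀x ∀y ∀z ((xR²y ∧ xRz) → ∃w (yR³w ∧ zR³w))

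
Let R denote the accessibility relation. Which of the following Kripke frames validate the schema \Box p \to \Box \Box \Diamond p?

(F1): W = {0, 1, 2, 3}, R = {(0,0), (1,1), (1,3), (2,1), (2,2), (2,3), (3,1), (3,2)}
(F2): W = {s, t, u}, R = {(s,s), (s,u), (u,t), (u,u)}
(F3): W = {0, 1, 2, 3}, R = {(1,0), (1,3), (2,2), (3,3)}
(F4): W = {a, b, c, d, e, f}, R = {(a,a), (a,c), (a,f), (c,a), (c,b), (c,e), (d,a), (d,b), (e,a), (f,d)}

Frame correspondent (Sahlqvist): \forall x \forall z (x R^2 z \to \exists w (xRw \wedge zRw)) — i.e. a generalized confluence (Geach) condition.
(F1): satisfies the condition.
(F2): fails — sR²t but no w with sRw and tRw.
(F3): satisfies the condition.
(F4): fails — aR²b but no w with aRw and bRw.
Valid on: (F1), (F3).

(F1), (F3)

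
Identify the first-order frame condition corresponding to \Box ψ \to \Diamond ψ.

This schema is the D axiom.
Its frame correspondent is seriality — \forall x \exists y Rxy.

seriality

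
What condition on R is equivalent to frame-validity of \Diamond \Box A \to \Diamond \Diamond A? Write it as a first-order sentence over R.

This is a Sahlqvist (Geach-type) schema ◇^1□^1A → □^0◇^2A.
Minimal-valuation argument: fix x; take any y with xR^1y and any z with xR^0z. Set V(A) to the set of worlds R-reachable from y in exactly 1 step. Then □^1A holds at y, so the antecedent holds at x; validity forces ◇^2A at z, giving a w with zR^2w and yR^1w.
First-order correspondent: \forall x \forall y (xRy \to \exists w (yRw \wedge x R^2 w)).

\forall x \forall y (xRy \to \exists w (yRw \wedge x R^2 w))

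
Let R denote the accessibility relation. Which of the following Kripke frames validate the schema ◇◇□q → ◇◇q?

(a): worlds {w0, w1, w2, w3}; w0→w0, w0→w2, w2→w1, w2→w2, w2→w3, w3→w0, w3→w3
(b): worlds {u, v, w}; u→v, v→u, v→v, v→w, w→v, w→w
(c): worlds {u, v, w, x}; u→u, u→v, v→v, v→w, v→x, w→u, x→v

(b)

This is the axiom for a generalized confluence (Geach) condition; its first-order frame correspondent is ∀x ∀y (xR²y → ∃w (yRw ∧ xR²w)).
(a): fails — w0R²w1 but no w with w1Rw and w0R²w.
(b): condition met.
(c): fails — xR²w but no t with wRt and xR²t.
Valid on: (b).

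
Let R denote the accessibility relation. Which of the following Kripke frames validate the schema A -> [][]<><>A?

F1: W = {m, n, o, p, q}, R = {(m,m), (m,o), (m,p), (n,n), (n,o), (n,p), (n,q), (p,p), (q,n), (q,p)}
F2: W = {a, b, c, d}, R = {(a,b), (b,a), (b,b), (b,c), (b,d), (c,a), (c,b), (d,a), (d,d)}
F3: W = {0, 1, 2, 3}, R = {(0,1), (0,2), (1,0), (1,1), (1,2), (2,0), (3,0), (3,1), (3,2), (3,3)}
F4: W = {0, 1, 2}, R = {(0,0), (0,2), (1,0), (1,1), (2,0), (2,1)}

The schema corresponds to a generalized confluence (Geach) condition: forall x forall z (x R^2 z -> exists w (x = w & z R^2 w)).
F1: fails — mR²o but no w with m=w and oR²w.
F2: fails — cR²d but no w with c=w and dR²w.
F3: fails — 0R²2 but no w with 0=w and 2R²w.
F4: satisfies the condition.
Valid on: F4.

F4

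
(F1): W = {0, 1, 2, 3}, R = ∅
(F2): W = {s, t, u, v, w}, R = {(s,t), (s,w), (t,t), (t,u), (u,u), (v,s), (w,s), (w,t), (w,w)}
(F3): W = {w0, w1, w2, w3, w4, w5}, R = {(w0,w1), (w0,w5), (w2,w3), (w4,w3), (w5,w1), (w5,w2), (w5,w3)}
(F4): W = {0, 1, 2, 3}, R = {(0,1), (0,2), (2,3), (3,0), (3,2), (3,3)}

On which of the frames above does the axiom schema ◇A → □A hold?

(F1)

The schema corresponds to partial functionality: ∀x ∀y ∀z (Rxy ∧ Rxz → y = z).
(F1): condition met.
(F2): fails — s sees both t and w.
(F3): fails — w0 sees both w1 and w5.
(F4): fails — 0 sees both 1 and 2.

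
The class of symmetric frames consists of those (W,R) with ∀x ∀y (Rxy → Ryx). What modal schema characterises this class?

The condition is symmetry. The B schema ψ → □◇ψ defines it.

ψ → □◇ψ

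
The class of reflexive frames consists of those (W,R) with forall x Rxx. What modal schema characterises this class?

The condition is reflexivity. The T schema □q → q defines it.

□q → q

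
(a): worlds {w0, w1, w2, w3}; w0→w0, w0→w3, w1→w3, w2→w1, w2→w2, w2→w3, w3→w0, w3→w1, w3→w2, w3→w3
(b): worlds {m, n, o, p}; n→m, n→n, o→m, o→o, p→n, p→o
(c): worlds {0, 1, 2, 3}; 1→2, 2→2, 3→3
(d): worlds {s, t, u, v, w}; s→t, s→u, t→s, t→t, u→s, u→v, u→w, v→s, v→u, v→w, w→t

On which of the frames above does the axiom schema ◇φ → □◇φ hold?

The schema corresponds to the Euclidean property: ∀x ∀y ∀z (Rxy ∧ Rxz → Ryz).
(a): fails — Rw2w1 and Rw2w2 but not Rw1w2.
(b): fails — Rnm and Rnn but not Rmn.
(c): condition met.
(d): fails — Rsu and Rsu but not Ruu.
Valid on: (c).

(c)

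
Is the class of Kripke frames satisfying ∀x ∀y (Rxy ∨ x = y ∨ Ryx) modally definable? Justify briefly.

If a class were modally definable it would be closed under disjoint unions (Goldblatt–Thomason).
Take 3 disjoint single-world reflexive frames: each is trivially connected, but their disjoint union has 3 worlds with no edge between distinct components, so it is not connected.
So no modal formula (or set of formulas) defines exactly the connected frames.

Not modally definable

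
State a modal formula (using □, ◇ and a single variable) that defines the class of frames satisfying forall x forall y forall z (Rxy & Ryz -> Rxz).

A defining formula is □ψ → □□ψ (the 4 axiom).
Suppose □ψ→□□ψ is valid. Take Rxy, Ryz and set V(ψ)={w : Rxw}. Then □ψ at x, so □□ψ at x, so □ψ at y, so ψ at z, i.e. Rxz.

□ψ → □□ψ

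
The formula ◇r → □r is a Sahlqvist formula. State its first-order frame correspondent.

Suppose ◇r→□r is valid. Take Rxy, Rxz and set V(r)={y}. Then ◇r at x, so □r at x, so r at z, i.e. z=y.
Conversely, any frame satisfying ∀x ∀y ∀z (Rxy ∧ Rxz → y = z) validates the schema.
Frame condition: ∀x ∀y ∀z (Rxy ∧ Rxz → y = z).

partial functionality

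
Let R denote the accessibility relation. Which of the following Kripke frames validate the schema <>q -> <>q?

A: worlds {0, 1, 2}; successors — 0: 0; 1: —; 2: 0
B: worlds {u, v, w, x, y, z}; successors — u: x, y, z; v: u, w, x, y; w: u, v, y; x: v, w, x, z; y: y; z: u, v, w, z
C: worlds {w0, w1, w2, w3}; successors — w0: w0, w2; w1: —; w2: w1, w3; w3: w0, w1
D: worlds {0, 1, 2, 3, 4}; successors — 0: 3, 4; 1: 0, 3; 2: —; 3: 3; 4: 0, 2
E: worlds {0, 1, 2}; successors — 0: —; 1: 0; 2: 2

A, B, C, D, E

The schema corresponds to a generalized confluence (Geach) condition: forall x forall y (xRy -> exists w (y = w & xRw)).
A: ✓.
B: ✓.
C: ✓.
D: ✓.
E: ✓.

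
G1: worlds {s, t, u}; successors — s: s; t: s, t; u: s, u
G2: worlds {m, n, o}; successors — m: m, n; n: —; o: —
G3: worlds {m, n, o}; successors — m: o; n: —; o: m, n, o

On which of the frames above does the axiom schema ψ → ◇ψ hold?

This is the axiom for reflexivity; its first-order frame correspondent is ∀x Rxx.
G1: satisfies the condition.
G2: fails — world n does not see itself.
G3: fails — world m does not see itself.
Valid on: G1.

G1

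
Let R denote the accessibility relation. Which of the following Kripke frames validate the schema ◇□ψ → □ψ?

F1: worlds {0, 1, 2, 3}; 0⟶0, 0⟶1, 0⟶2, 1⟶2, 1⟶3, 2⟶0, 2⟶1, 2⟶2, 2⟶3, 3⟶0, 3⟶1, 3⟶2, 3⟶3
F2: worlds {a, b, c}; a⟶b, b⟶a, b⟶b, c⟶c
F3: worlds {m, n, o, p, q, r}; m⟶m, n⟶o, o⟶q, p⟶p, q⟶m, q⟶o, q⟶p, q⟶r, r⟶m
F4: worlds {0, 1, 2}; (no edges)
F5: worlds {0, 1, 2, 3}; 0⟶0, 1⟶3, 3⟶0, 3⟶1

F4

The schema corresponds to a generalized confluence (Geach) condition: ∀x ∀y ∀z ((xRy ∧ xRz) → ∃w (yRw ∧ z = w)).
F1: fails — 0R1, 0R0 but no w with 1Rw and 0=w.
F2: fails — bRa, bRa but no w with aRw and a=w.
F3: fails — nRo, nRo but no w with oRw and o=w.
F4: holds.
F5: fails — 1R3, 1R3 but no w with 3Rw and 3=w.
Valid on: F4.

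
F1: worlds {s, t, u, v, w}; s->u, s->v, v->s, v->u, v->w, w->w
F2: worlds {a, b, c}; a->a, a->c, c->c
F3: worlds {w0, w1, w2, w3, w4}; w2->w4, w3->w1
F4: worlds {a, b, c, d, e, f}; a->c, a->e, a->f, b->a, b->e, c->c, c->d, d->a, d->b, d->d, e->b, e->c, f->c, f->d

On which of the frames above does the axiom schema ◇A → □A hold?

The schema corresponds to partial functionality: ∀x ∀y ∀z (Rxy ∧ Rxz → y = z).
F1: fails — s sees both u and v.
F2: fails — a sees both a and c.
F3: ✓.
F4: fails — a sees both c and e.

F3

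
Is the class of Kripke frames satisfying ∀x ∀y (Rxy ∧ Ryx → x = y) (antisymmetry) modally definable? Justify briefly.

No

Modal frame validity is preserved under surjective bounded morphisms.
The 4-cycle (worlds s,t,u,v with s→t→u→v→s) is antisymmetric. Sending even-indexed worlds to s and odd-indexed worlds to t is a surjective bounded morphism onto the two-world frame with s↔t, which is not antisymmetric.
So the class is not modally definable.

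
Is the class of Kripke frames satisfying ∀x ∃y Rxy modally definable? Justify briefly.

Yes, by □p → ◇p

This is a Sahlqvist condition; the D axiom □p → ◇p defines it.
Suppose □p→◇p is valid. At any x set V(p)=W. Then □p at x, so ◇p at x, so x has a successor.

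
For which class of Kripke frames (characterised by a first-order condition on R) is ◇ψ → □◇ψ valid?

The Euclidean property

Suppose ◇ψ→□◇ψ is valid. Take Rxy, Rxz and set V(ψ)={y}. Then ◇ψ at x, so □◇ψ at x, so ◇ψ at z, so some w with Rzw has ψ; w=y, i.e. Rzy. By symmetry of the argument, Ryz.
Conversely, on a frame with the Euclidean property the schema holds at every world under every valuation.
Frame condition: ∀x ∀y ∀z (Rxy ∧ Rxz → Ryz).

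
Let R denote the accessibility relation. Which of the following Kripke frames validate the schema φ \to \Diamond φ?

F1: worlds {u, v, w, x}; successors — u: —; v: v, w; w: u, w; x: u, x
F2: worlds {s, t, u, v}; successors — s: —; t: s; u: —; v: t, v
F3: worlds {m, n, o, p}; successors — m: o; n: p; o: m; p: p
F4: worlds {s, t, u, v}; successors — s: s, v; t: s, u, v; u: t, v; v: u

The schema corresponds to a generalized confluence (Geach) condition: \forall x \exists w (x = w \wedge xRw).
F1: fails — at u but no t with u=t and uRt.
F2: fails — at s but no w with s=w and sRw.
F3: fails — at m but no w with m=w and mRw.
F4: fails — at t but no w with t=w and tRw.
Valid on no frame.

none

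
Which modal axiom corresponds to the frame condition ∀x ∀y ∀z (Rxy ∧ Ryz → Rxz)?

The condition is transitivity. The 4 schema □ψ → □□ψ defines it.
Suppose □ψ→□□ψ is valid. Take Rxy, Ryz and set V(ψ)={w : Rxw}. Then □ψ at x, so □□ψ at x, so □ψ at y, so ψ at z, i.e. Rxz.

□ψ → □□ψ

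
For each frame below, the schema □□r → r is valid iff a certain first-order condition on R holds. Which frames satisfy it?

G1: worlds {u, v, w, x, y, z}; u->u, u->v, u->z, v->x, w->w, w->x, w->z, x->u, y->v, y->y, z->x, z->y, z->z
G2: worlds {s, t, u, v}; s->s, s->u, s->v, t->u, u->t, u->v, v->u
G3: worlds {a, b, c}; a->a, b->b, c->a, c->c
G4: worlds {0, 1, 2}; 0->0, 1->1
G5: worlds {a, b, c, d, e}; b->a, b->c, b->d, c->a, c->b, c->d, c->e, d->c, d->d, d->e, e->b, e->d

G2, G3

Frame correspondent (Sahlqvist): ∀x ∃w (xR²w ∧ x = w) — i.e. a generalized confluence (Geach) condition.
G1: fails — at v but no t with vR²t and v=t.
G2: satisfies the condition.
G3: satisfies the condition.
G4: fails — at 2 but no w with 2R²w and 2=w.
G5: fails — at a but no w with aR²w and a=w.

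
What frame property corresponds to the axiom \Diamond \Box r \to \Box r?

This is frame-equivalent to ◇r → □◇r (substitute ¬r for r and contrapose).
Suppose ◇r→□◇r is valid. Take Rxy, Rxz and set V(r)={y}. Then ◇r at x, so □◇r at x, so ◇r at z, so some w with Rzw has r; w=y, i.e. Rzy. By symmetry of the argument, Ryz.
Conversely, any frame satisfying \forall x \forall y \forall z (Rxy \wedge Rxz \to Ryz) validates the schema.
So the correspondent is the Euclidean property.

The Euclidean property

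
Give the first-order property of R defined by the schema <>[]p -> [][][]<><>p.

This is a Sahlqvist (Geach-type) schema ◇^1□^1p → □^3◇^2p.
Minimal-valuation argument: fix x; take any y with xR^1y and any z with xR^3z. Set V(p) to the set of worlds R-reachable from y in exactly 1 step. Then □^1p holds at y, so the antecedent holds at x; validity forces ◇^2p at z, giving a w with zR^2w and yR^1w.
First-order correspondent: forall x forall y forall z ((xRy & x R^3 z) -> exists w (yRw & z R^2 w)).

forall x forall y forall z ((xRy & x R^3 z) -> exists w (yRw & z R^2 w))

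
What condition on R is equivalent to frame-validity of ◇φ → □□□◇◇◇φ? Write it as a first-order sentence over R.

This is a Sahlqvist (Geach-type) schema ◇^1□^0φ → □^3◇^3φ.
Minimal-valuation argument: fix x; take any y with xR^1y and any z with xR^3z. Set V(φ) to the set of worlds R-reachable from y in exactly 0 steps. Then □^0φ holds at y, so the antecedent holds at x; validity forces ◇^3φ at z, giving a w with zR^3w and yR^0w.
First-order correspondent: ∀x ∀y ∀z ((xRy ∧ xR³z) → ∃w (y = w ∧ zR³w)).

∀x ∀y ∀z ((xRy ∧ xR³z) → ∃w (y = w ∧ zR³w))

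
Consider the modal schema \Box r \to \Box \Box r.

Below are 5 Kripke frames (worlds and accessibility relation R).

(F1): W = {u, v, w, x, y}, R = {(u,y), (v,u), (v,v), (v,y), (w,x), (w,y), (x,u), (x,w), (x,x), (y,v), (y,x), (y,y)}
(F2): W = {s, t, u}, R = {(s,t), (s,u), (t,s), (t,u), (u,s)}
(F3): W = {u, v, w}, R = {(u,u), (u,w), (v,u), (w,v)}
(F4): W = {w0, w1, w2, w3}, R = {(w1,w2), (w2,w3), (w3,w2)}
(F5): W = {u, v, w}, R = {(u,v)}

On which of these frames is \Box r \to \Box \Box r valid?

Frame correspondent (Sahlqvist): \forall x \forall y \forall z (Rxy \wedge Ryz \to Rxz) — i.e. transitivity.
(F1): fails — Rxw and Rwy but not Rxy.
(F2): fails — Rus and Rsu but not Ruu.
(F3): fails — Rvu and Ruw but not Rvw.
(F4): fails — Rw1w2 and Rw2w3 but not Rw1w3.
(F5): satisfies the condition.
Valid on: (F5).

(F5)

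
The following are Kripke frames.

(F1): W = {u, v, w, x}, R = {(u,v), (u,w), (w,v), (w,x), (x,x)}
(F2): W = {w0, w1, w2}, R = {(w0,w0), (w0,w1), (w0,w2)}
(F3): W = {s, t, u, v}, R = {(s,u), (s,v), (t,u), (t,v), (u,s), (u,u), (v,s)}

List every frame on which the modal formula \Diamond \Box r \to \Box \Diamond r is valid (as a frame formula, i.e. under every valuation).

(F3)

This is the axiom for convergence; its first-order frame correspondent is \forall x \forall y \forall z (Rxy \wedge Rxz \to \exists w (Ryw \wedge Rzw)).
(F1): fails — Ruv and Ruv but v and v have no common successor.
(F2): fails — Rw0w1 and Rw0w1 but w1 and w1 have no common successor.
(F3): ✓.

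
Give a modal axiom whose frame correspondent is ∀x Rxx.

A defining formula is □q → q (the T axiom).
Suppose □q→q is valid. At any x set V(q)={w : Rxw}. Then □q holds at x, so q holds at x, i.e. Rxx.

□q → q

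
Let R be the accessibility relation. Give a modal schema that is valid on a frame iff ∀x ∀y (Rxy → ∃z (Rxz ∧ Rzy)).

□□p → □p

A defining formula is □□p → □p (the C4 axiom).
Suppose □□p→□p is valid. Take Rxy and set V(p)={w : xR²w}. Then □□p at x, so □p at x, so p at y, i.e. ∃z(Rxz∧Rzy).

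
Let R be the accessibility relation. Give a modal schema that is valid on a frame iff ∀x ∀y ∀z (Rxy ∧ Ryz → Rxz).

□r → □□r

The condition is transitivity. The 4 schema □r → □□r defines it.
Suppose □r→□□r is valid. Take Rxy, Ryz and set V(r)={w : Rxw}. Then □r at x, so □□r at x, so □r at y, so r at z, i.e. Rxz.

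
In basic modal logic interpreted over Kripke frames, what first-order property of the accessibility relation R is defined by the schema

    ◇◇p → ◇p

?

Transitivity

This is frame-equivalent to □p → □□p (substitute ¬p for p and contrapose).
Suppose □p→□□p is valid. Take Rxy, Ryz and set V(p)={w : Rxw}. Then □p at x, so □□p at x, so □p at y, so p at z, i.e. Rxz.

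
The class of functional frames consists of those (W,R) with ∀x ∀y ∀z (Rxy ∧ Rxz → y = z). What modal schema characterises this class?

This is partial functionality; the standard corresponding axiom is CD: ◇ψ → □ψ.
Suppose ◇ψ→□ψ is valid. Take Rxy, Rxz and set V(ψ)={y}. Then ◇ψ at x, so □ψ at x, so ψ at z, i.e. z=y.

◇ψ → □ψ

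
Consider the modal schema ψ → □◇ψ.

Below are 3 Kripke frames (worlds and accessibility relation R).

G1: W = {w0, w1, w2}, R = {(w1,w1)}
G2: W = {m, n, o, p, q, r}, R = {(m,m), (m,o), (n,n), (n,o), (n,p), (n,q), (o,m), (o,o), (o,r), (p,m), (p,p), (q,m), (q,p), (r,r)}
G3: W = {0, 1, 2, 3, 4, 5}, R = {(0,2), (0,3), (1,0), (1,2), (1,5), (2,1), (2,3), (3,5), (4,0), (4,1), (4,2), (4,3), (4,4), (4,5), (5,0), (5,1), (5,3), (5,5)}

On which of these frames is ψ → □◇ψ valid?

G1

The schema corresponds to symmetry: ∀x ∀y (Rxy → Ryx).
G1: satisfies the condition.
G2: fails — Rpm but not Rmp.
G3: fails — R10 but not R01.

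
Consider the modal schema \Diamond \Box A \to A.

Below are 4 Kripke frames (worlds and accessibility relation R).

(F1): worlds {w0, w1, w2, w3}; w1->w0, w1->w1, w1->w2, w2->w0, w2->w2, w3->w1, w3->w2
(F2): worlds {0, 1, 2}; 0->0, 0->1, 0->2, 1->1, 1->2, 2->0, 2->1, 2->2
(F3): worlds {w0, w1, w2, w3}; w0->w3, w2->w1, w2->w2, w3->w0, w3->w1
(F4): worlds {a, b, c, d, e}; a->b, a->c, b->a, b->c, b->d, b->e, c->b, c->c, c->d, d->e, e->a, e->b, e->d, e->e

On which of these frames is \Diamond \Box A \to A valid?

none

The schema corresponds to symmetry: \forall x \forall y (Rxy \to Ryx).
(F1): fails — Rw1w2 but not Rw2w1.
(F2): fails — R01 but not R10.
(F3): fails — Rw3w1 but not Rw1w3.
(F4): fails — Rcd but not Rdc.
Valid on no frame.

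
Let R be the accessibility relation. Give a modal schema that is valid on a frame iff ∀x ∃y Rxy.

A defining formula is □s → ◇s (the D axiom).
Suppose □s→◇s is valid. At any x set V(s)=W. Then □s at x, so ◇s at x, so x has a successor.

□s → ◇s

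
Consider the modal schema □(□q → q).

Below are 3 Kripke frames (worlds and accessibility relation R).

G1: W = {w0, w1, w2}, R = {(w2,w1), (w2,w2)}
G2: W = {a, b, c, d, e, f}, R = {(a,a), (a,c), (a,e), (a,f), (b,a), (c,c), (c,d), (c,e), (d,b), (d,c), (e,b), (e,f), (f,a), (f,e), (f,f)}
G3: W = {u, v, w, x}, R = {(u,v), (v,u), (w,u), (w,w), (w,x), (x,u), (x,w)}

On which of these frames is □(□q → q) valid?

Frame correspondent (Sahlqvist): ∀x ∀y (Rxy → Ryy) — i.e. shift-reflexivity.
G1: fails — Rw2w1 but not Rw1w1.
G2: fails — Reb but not Rbb.
G3: fails — Ruv but not Rvv.

none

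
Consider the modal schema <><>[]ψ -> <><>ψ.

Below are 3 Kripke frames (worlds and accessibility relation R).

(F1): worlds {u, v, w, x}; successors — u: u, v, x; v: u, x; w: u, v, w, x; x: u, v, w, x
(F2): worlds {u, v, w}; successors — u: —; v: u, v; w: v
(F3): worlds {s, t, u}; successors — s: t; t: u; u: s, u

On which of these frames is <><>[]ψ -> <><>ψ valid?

This is the axiom for a generalized confluence (Geach) condition; its first-order frame correspondent is forall x forall y (x R^2 y -> exists w (yRw & x R^2 w)).
(F1): satisfies the condition.
(F2): fails — vR²u but no t with uRt and vR²t.
(F3): fails — tR²s but no w with sRw and tR²w.
Valid on: (F1).

(F1)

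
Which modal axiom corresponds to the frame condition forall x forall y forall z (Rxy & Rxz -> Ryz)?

◇p → □◇p

A defining formula is ◇p → □◇p (the 5 axiom).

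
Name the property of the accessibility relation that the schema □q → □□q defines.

transitivity: ∀x ∀y ∀z (Rxy ∧ Ryz → Rxz)

This is the 4 axiom.
It corresponds to transitivity: ∀x ∀y ∀z (Rxy ∧ Ryz → Rxz).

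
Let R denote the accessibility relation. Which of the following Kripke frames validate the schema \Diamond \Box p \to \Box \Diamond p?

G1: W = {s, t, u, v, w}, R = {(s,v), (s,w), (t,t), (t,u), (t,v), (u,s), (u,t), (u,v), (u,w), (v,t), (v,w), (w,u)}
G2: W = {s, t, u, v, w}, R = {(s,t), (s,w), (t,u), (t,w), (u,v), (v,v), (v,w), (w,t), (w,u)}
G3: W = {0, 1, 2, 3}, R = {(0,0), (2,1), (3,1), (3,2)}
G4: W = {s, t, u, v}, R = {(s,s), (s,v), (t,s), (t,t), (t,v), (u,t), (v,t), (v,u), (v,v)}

G4

This is the axiom for convergence; its first-order frame correspondent is \forall x \forall y \forall z (Rxy \wedge Rxz \to \exists w (Ryw \wedge Rzw)).
G1: fails — Rsv and Rsw but v and w have no common successor.
G2: fails — Rtw and Rtu but w and u have no common successor.
G3: fails — R21 and R21 but 1 and 1 have no common successor.
G4: ✓.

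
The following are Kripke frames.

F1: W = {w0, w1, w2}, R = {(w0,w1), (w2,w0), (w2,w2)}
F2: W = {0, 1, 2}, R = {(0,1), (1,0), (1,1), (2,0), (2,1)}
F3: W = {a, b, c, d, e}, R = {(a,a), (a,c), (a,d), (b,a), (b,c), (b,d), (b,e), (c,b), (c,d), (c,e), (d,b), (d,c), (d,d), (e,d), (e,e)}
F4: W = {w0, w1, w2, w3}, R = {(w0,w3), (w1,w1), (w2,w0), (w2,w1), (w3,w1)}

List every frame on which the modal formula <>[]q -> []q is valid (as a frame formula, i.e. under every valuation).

This is the axiom for the Euclidean property; its first-order frame correspondent is forall x forall y forall z (Rxy & Rxz -> Ryz).
F1: fails — Rw0w1 and Rw0w1 but not Rw1w1.
F2: fails — R10 and R10 but not R00.
F3: fails — Rac and Raa but not Rca.
F4: fails — Rw0w3 and Rw0w3 but not Rw3w3.
Valid on no frame.

none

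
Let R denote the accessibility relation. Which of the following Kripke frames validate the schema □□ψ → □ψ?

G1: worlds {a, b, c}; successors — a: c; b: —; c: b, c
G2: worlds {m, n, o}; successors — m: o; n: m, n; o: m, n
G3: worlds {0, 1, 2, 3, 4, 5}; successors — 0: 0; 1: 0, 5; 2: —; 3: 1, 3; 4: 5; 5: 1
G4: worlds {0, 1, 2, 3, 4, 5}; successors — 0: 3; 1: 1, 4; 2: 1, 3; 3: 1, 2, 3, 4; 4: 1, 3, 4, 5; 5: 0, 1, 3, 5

This is the axiom for density; its first-order frame correspondent is ∀x ∀y (Rxy → ∃z (Rxz ∧ Rzy)).
G1: ✓.
G2: fails — Rmo but no z with Rmz and Rzo.
G3: fails — R45 but no z with R4z and Rz5.
G4: ✓.
Valid on: G1, G4.

G1, G4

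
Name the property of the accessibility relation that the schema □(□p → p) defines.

Suppose □(□p→p) is valid. Take Rxy and set V(p)={w : Ryw}. Then at y, □p holds; since □(□p→p) at x, □p→p at y, so p at y, i.e. Ryy.
The converse is a direct semantic check.
Frame condition: ∀x ∀y (Rxy → Ryy).

shift-reflexivity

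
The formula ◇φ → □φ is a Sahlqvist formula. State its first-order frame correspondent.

Partial functionality

This schema is the CD axiom.
Its frame correspondent is partial functionality — ∀x ∀y ∀z (Rxy ∧ Rxz → y = z).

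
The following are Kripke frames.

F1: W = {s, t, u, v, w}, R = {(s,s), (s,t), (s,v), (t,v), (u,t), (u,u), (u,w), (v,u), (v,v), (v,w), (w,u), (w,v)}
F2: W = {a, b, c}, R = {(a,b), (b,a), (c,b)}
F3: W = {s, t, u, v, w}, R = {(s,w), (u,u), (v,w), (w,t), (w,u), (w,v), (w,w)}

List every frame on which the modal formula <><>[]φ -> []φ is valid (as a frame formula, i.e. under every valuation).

F2

Frame correspondent (Sahlqvist): forall x forall y forall z ((x R^2 y & xRz) -> exists w (yRw & z = w)) — i.e. a generalized confluence (Geach) condition.
F1: fails — sR²t, sRs but no w* with tRw* and s=w*.
F2: satisfies the condition.
F3: fails — sR²t, sRw but no w* with tRw* and w=w*.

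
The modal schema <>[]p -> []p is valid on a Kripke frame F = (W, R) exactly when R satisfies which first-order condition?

the Euclidean property

Replacing p by ¬p and contraposing gives the equivalent schema ◇p → □◇p.
Suppose ◇p→□◇p is valid. Take Rxy, Rxz and set V(p)={y}. Then ◇p at x, so □◇p at x, so ◇p at z, so some w with Rzw has p; w=y, i.e. Rzy. By symmetry of the argument, Ryz.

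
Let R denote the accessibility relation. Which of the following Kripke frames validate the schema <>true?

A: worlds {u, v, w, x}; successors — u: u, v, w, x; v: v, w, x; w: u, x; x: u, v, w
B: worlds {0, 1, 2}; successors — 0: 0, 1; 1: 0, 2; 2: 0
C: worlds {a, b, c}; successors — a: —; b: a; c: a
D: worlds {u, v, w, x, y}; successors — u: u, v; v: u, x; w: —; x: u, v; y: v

A, B

The schema corresponds to seriality: forall x exists y Rxy.
A: ✓.
B: ✓.
C: fails — world a has no successor.
D: fails — world w has no successor.
Valid on: A, B.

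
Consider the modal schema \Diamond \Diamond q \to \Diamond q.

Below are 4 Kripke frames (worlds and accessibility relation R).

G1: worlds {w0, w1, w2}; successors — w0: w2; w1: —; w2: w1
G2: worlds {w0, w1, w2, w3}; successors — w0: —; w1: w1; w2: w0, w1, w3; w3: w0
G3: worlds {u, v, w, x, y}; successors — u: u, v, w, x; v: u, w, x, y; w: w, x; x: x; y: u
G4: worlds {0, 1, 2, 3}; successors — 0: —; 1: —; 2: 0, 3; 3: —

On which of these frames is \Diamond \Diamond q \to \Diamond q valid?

G2, G4

Frame correspondent (Sahlqvist): \forall x \forall y \forall z (Rxy \wedge Ryz \to Rxz) — i.e. transitivity.
G1: fails — Rw0w2 and Rw2w1 but not Rw0w1.
G2: holds.
G3: fails — Ruv and Rvy but not Ruy.
G4: holds.
Valid on: G2, G4.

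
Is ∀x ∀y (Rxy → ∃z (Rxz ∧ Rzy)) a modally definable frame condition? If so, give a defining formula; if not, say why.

Yes — defined by □□p → □p

This is a Sahlqvist condition; the C4 axiom □□p → □p defines it.
Suppose □□p→□p is valid. Take Rxy and set V(p)={w : xR²w}. Then □□p at x, so □p at x, so p at y, i.e. ∃z(Rxz∧Rzy).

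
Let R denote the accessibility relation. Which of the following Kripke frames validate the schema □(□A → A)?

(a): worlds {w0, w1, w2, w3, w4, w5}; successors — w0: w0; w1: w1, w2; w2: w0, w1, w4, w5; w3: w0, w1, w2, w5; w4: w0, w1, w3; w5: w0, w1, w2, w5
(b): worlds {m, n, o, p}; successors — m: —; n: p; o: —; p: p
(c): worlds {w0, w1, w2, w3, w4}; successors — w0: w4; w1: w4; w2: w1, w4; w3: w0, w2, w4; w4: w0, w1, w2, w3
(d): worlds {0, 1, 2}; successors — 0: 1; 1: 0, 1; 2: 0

(b)

This is the axiom for shift-reflexivity; its first-order frame correspondent is ∀x ∀y (Rxy → Ryy).
(a): fails — Rw1w2 but not Rw2w2.
(b): satisfies the condition.
(c): fails — Rw0w4 but not Rw4w4.
(d): fails — R10 but not R00.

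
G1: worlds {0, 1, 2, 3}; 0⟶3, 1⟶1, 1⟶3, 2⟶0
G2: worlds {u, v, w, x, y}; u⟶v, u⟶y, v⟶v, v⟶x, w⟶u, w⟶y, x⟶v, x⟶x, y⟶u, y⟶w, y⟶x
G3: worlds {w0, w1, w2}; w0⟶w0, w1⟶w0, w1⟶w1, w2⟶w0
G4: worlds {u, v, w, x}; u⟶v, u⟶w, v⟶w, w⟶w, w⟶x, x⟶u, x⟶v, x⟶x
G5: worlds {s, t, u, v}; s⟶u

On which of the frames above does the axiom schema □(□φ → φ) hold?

G3

This is the axiom for shift-reflexivity; its first-order frame correspondent is ∀x ∀y (Rxy → Ryy).
G1: fails — R20 but not R00.
G2: fails — Rwu but not Ruu.
G3: satisfies the condition.
G4: fails — Ruv but not Rvv.
G5: fails — Rsu but not Ruu.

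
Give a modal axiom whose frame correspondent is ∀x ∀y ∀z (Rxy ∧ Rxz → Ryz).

◇ψ → □◇ψ

This is the Euclidean property; the standard corresponding axiom is 5: ◇ψ → □◇ψ.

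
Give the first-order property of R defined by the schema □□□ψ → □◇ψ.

This is a Sahlqvist (Geach-type) schema ◇^0□^3ψ → □^1◇^1ψ.
First-order correspondent: ∀x ∀z (xRz → ∃w (xR³w ∧ zRw)).

∀x ∀z (xRz → ∃w (xR³w ∧ zRw))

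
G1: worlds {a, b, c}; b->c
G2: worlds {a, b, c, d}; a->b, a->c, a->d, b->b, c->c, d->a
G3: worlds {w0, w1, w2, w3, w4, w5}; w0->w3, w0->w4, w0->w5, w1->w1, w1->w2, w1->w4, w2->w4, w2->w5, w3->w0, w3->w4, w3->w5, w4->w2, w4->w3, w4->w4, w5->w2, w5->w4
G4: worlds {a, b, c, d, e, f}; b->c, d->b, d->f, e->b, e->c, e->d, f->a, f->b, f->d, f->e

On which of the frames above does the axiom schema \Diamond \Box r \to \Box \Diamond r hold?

G3

The schema corresponds to convergence: \forall x \forall y \forall z (Rxy \wedge Rxz \to \exists w (Ryw \wedge Rzw)).
G1: fails — Rbc and Rbc but c and c have no common successor.
G2: fails — Rab and Rac but b and c have no common successor.
G3: ✓.
G4: fails — Rbc and Rbc but c and c have no common successor.
Valid on: G3.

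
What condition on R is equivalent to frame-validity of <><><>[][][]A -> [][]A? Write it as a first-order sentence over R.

This is a Sahlqvist (Geach-type) schema ◇^3□^3A → □^2◇^0A.
Minimal-valuation argument: fix x; take any y with xR^3y and any z with xR^2z. Set V(A) to the set of worlds R-reachable from y in exactly 3 steps. Then □^3A holds at y, so the antecedent holds at x; validity forces ◇^0A at z, giving a w with zR^0w and yR^3w.
First-order correspondent: forall x forall y forall z ((x R^3 y & x R^2 z) -> exists w (y R^3 w & z = w)).

forall x forall y forall z ((x R^3 y & x R^2 z) -> exists w (y R^3 w & z = w))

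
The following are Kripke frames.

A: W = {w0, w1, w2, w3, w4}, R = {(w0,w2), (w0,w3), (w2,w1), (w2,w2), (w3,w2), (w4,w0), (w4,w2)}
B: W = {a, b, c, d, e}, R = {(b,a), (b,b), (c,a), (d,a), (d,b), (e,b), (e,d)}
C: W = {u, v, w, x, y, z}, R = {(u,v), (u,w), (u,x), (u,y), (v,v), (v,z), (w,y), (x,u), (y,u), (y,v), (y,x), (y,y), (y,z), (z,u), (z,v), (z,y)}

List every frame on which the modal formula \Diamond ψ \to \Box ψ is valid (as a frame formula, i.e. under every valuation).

none

The schema corresponds to partial functionality: \forall x \forall y \forall z (Rxy \wedge Rxz \to y = z).
A: fails — w0 sees both w2 and w3.
B: fails — b sees both a and b.
C: fails — u sees both v and w.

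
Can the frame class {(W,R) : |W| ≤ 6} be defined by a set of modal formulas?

If a class were modally definable it would be closed under disjoint unions (Goldblatt–Thomason).
Any modal formula valid on each of 7 disjoint one-world frames is valid on their disjoint union (validity is preserved under disjoint unions). Each one-world frame has |W|=1≤6, but the union has |W|=7.
So the class is not modally definable.

Not modally definable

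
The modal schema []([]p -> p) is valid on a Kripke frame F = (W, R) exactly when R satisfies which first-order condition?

This schema is the T□ axiom.
It corresponds to shift-reflexivity: forall x forall y (Rxy -> Ryy).

Shift-reflexivity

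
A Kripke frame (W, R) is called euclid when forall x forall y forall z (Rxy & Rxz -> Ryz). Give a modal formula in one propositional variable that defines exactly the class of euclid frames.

This is the Euclidean property; the standard corresponding axiom is 5: ◇q → □◇q.
Suppose ◇q→□◇q is valid. Take Rxy, Rxz and set V(q)={y}. Then ◇q at x, so □◇q at x, so ◇q at z, so some w with Rzw has q; w=y, i.e. Rzy. By symmetry of the argument, Ryz.

◇q → □◇q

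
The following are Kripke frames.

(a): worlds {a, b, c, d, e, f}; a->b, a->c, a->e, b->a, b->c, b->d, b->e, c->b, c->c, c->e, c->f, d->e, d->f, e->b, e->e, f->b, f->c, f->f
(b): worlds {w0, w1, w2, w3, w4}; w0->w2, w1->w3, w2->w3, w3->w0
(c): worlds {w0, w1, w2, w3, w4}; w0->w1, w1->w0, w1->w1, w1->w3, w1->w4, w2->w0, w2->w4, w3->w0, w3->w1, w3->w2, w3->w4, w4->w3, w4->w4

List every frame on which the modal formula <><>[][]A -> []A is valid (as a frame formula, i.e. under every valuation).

(b)

The schema corresponds to a generalized confluence (Geach) condition: forall x forall y forall z ((x R^2 y & xRz) -> exists w (y R^2 w & z = w)).
(a): fails — bR²b, bRa but no w with bR²w and a=w.
(b): holds.
(c): fails — w1R²w2, w1Rw0 but no w with w2R²w and w0=w.
Valid on: (b).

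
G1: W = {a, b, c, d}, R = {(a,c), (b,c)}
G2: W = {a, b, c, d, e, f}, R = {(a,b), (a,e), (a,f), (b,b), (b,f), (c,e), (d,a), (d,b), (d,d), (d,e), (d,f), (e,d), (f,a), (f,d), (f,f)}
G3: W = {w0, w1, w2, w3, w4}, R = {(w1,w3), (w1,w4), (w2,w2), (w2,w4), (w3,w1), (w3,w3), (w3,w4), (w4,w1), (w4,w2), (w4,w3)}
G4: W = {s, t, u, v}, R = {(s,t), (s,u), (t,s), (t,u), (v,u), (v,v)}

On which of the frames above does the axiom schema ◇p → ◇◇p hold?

G3

This is the axiom for a generalized confluence (Geach) condition; its first-order frame correspondent is ∀x ∀y (xRy → ∃w (y = w ∧ xR²w)).
G1: fails — aRc but no w with c=w and aR²w.
G2: fails — aRe but no w with e=w and aR²w.
G3: ✓.
G4: fails — sRt but no w with t=w and sR²w.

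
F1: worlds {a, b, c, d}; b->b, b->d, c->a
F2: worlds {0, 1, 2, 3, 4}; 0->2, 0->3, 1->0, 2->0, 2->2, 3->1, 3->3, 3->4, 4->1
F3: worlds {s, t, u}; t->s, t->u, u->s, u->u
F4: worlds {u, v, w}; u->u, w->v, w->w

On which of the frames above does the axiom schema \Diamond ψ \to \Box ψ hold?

Frame correspondent (Sahlqvist): \forall x \forall y \forall z (Rxy \wedge Rxz \to y = z) — i.e. partial functionality.
F1: fails — b sees both b and d.
F2: fails — 0 sees both 2 and 3.
F3: fails — t sees both s and u.
F4: fails — w sees both v and w.
Valid on no frame.

none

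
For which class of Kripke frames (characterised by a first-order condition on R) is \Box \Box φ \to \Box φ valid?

Density

This is the C4 axiom.
It corresponds to density: \forall x \forall y (Rxy \to \exists z (Rxz \wedge Rzy)).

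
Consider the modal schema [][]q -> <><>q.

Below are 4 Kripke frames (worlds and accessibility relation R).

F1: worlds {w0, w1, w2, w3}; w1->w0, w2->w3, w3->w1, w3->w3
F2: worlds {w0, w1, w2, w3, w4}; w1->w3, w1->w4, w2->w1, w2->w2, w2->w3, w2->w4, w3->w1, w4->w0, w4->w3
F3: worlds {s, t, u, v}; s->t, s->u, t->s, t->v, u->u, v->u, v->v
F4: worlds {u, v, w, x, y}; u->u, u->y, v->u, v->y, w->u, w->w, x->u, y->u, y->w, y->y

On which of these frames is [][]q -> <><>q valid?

The schema corresponds to a generalized confluence (Geach) condition: forall x exists w (x R^2 w & x R^2 w).
F1: fails — at w0 but no w with w0R²w and w0R²w.
F2: fails — at w0 but no w with w0R²w and w0R²w.
F3: condition met.
F4: condition met.

F3, F4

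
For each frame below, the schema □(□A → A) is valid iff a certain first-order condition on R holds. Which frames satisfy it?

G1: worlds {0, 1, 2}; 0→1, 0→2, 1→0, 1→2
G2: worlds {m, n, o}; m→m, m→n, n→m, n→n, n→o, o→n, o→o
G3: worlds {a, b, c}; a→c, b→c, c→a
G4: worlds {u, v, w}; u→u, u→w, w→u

Frame correspondent (Sahlqvist): ∀x ∀y (Rxy → Ryy) — i.e. shift-reflexivity.
G1: fails — R12 but not R22.
G2: satisfies the condition.
G3: fails — Rac but not Rcc.
G4: fails — Ruw but not Rww.
Valid on: G2.

G2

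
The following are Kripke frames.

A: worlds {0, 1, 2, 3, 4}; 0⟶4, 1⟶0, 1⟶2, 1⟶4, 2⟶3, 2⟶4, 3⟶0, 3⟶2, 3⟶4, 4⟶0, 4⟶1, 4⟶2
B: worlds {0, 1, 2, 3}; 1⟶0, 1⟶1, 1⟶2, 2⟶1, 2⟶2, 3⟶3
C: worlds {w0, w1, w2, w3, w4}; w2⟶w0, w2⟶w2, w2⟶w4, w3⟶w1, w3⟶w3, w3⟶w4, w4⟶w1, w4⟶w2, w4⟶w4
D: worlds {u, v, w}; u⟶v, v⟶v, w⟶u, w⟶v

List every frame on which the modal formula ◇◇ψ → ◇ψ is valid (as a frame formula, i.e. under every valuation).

D

This is the axiom for a generalized confluence (Geach) condition; its first-order frame correspondent is ∀x ∀y (xR²y → ∃w (y = w ∧ xRw)).
A: fails — 0R²0 but no w with 0=w and 0Rw.
B: fails — 2R²0 but no w with 0=w and 2Rw.
C: fails — w2R²w1 but no w with w1=w and w2Rw.
D: holds.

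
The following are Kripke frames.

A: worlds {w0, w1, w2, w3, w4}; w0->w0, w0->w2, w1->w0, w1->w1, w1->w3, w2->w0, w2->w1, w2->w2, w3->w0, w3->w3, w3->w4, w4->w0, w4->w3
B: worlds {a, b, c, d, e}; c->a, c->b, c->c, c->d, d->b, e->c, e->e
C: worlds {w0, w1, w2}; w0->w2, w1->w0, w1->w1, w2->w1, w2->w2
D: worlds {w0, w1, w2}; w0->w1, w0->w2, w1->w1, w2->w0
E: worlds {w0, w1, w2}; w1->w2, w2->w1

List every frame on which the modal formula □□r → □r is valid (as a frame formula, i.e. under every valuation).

Frame correspondent (Sahlqvist): ∀x ∀y (Rxy → ∃z (Rxz ∧ Rzy)) — i.e. density.
A: holds.
B: fails — Rdb but no z with Rdz and Rzb.
C: holds.
D: fails — Rw2w0 but no z with Rw2z and Rzw0.
E: fails — Rw1w2 but no z with Rw1z and Rzw2.

A, C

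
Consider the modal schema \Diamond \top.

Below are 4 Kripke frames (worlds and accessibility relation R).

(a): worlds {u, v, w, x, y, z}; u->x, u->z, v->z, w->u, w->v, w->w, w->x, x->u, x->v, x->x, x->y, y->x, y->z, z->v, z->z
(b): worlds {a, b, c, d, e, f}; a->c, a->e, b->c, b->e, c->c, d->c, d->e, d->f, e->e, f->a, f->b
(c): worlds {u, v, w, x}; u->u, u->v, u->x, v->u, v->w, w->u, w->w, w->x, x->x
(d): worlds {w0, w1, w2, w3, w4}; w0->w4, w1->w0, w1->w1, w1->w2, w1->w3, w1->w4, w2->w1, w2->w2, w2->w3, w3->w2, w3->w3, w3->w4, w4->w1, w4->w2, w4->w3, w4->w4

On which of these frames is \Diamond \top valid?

This is the axiom for seriality; its first-order frame correspondent is \forall x \exists y Rxy.
(a): satisfies the condition.
(b): satisfies the condition.
(c): satisfies the condition.
(d): satisfies the condition.
Valid on: (a), (b), (c), (d).

(a), (b), (c), (d)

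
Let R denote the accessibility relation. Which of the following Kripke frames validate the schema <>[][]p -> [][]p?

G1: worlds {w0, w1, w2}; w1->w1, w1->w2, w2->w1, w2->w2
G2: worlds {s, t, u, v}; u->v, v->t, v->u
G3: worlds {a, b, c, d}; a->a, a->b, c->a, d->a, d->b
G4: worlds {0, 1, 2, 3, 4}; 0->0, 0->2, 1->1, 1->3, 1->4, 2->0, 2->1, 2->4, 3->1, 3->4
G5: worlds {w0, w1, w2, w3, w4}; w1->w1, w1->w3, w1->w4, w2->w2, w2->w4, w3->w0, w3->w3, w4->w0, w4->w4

This is the axiom for a generalized confluence (Geach) condition; its first-order frame correspondent is forall x forall y forall z ((xRy & x R^2 z) -> exists w (y R^2 w & z = w)).
G1: ✓.
G2: fails — uRv, uR²t but no w with vR²w and t=w.
G3: fails — aRb, aR²a but no w with bR²w and a=w.
G4: fails — 1R4, 1R²1 but no w with 4R²w and 1=w.
G5: fails — w1Rw3, w1R²w1 but no w with w3R²w and w1=w.

G1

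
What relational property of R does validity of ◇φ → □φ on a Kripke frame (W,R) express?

This schema is the CD axiom.
It corresponds to partial functionality: ∀x ∀y ∀z (Rxy ∧ Rxz → y = z).

Partial functionality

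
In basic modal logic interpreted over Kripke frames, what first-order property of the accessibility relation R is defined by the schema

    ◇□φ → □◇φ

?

Suppose ◇□φ→□◇φ is valid. Take Rxy, Rxz and set V(φ)={w : Ryw}. Then □φ at y so ◇□φ at x, so □◇φ at x, so ◇φ at z, giving w with Rzw and Ryw.
Conversely, on a frame with convergence the schema holds at every world under every valuation.
Frame condition: ∀x ∀y ∀z (Rxy ∧ Rxz → ∃w (Ryw ∧ Rzw)).

convergence: ∀x ∀y ∀z (Rxy ∧ Rxz → ∃w (Ryw ∧ Rzw))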